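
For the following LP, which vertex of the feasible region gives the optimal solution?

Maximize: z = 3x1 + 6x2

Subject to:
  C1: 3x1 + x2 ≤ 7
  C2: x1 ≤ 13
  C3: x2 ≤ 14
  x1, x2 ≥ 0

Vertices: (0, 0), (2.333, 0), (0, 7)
Evaluating z = 3x1 + 6x2 at each vertex:
  (0, 0): z = 0
  (2.333, 0): z = 7
  (0, 7): z = 42

The largest value is z = 42, attained at (0, 7).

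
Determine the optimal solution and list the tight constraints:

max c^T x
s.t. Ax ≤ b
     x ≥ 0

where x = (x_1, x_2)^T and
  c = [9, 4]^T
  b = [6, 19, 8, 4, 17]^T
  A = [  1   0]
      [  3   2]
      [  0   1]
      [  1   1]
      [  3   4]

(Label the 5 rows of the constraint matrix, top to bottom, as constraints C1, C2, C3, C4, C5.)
Optimal: x_1 = 4, x_2 = 0
Slack at optimum:
  C1: slack = 2
  C2: slack = 7
  C3: slack = 8
  C4: slack = 0 (binding)
  C5: slack = 5
  x_1 ≥ 0: x_1 = 4
  x_2 ≥ 0: x_2 = 0 (binding)
Binding constraints: C4, x_2 ≥ 0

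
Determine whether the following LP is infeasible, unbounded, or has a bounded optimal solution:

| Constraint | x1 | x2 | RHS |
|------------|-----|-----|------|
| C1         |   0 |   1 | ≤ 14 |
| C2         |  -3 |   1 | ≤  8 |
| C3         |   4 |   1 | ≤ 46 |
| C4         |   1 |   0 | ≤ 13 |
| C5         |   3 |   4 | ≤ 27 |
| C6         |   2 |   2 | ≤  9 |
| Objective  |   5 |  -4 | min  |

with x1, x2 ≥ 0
The point (0, 4.5) satisfies every constraint, so the LP is feasible; the constraints give x1 ≤ 13 and x2 ≤ 14, which with x1, x2 ≥ 0 keep the feasible region inside a bounded box. A feasible, bounded LP attains a finite optimum at a vertex.

The LP has an optimal solution: (0, 4.5) with z = -18.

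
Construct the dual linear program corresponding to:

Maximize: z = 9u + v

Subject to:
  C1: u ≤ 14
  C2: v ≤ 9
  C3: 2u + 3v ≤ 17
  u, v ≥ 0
Minimize: z = 14y1 + 9y2 + 17y3

Subject to:
  C1: -y1 - 2y3 ≤ -9
  C2: -y2 - 3y3 ≤ -1
  y1, y2, y3 ≥ 0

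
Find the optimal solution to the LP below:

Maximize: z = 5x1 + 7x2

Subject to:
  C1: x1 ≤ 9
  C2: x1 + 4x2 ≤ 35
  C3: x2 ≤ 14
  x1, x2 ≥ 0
Each vertex is the intersection of two constraint boundaries that also satisfies all remaining constraints:
  x1 = 0 and x2 = 0 → (0, 0)
  x1 = 9 and x2 = 0 → (9, 0)
  x1 = 9 and x1 + 4x2 = 35 → (9, 6.5)
  x1 + 4x2 = 35 and x1 = 0 → (0, 8.75)

Evaluating z = 5x1 + 7x2 at each vertex:
  (0, 0): z = 0
  (9, 0): z = 45
  (9, 6.5): z = 90.5
  (0, 8.75): z = 61.25

The maximum is at (9, 6.5) with z = 90.5.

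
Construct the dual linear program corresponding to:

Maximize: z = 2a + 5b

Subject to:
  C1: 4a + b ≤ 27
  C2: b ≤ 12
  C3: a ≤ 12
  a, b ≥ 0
Minimize: z = 27y1 + 12y2 + 12y3

Subject to:
  C1: -4y1 - y3 ≤ -2
  C2: -y1 - y2 ≤ -5
  y1, y2, y3 ≥ 0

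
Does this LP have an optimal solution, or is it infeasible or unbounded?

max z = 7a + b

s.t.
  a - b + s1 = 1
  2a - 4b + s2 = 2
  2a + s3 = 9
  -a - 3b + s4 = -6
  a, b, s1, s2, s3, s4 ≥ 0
Feasible point: (0, 2) satisfies every constraint, so the LP is feasible.
Direction d = (0, 1): for each constraint row a, a·d ≤ 0 —
  (1)(0) + (-1)(1) = -1 ≤ 0
  (2)(0) + (-4)(1) = -4 ≤ 0
  (2)(0) + (0)(1) = 0 ≤ 0
  (-1)(0) + (-3)(1) = -3 ≤ 0
and d ≥ 0, so (0, 2) + t·d stays feasible for every t ≥ 0. Along this ray z = 7a + b changes by 1 per unit t, so z → +∞.

The LP is unbounded; z can be made arbitrarily large.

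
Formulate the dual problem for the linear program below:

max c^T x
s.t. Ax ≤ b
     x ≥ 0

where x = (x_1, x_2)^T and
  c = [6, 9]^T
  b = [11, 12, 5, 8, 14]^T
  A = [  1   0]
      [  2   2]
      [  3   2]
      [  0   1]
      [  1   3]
Minimize: z = 11y1 + 12y2 + 5y3 + 8y4 + 14y5

Subject to:
  C1: -y1 - 2y2 - 3y3 - y5 ≤ -6
  C2: -2y2 - 2y3 - y4 - 3y5 ≤ -9
  y1, y2, y3, y4, y5 ≥ 0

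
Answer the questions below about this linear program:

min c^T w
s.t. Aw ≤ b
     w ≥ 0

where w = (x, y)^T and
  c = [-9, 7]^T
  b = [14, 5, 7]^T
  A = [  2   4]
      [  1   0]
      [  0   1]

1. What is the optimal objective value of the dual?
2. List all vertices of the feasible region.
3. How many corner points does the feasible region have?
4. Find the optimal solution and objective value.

1. -45 (by strong duality, equal to the primal optimum)
2. (0, 0), (5, 0), (5, 1), (0, 3.5)
3. 4
4. x = 5, y = 0, z = -45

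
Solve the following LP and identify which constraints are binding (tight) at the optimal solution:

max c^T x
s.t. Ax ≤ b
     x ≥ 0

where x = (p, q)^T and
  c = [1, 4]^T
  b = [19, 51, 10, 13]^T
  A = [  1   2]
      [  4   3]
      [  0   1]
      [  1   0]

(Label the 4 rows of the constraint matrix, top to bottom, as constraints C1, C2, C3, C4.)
Optimal: p = 0, q = 9.5
Slack at optimum:
  C1: slack = 0 (binding)
  C2: slack = 22.5
  C3: slack = 0.5
  C4: slack = 13
  p ≥ 0: p = 0 (binding)
  q ≥ 0: q = 9.5
Binding constraints: C1, p ≥ 0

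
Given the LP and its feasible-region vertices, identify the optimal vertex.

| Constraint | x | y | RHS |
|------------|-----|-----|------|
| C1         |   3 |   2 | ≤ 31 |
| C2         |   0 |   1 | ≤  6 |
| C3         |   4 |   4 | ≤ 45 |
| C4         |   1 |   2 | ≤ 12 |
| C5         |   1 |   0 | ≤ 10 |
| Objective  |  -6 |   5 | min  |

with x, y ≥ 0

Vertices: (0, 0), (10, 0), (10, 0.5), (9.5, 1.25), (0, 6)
(10, 0) with z = -60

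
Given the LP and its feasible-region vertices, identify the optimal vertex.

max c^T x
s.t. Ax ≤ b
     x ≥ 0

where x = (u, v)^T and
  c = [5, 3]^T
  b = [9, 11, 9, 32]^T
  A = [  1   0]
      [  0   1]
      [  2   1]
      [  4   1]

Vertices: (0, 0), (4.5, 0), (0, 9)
Evaluating z = 5u + 3v at each vertex:
  (0, 0): z = 0
  (4.5, 0): z = 22.5
  (0, 9): z = 27

The largest value is z = 27, attained at (0, 9).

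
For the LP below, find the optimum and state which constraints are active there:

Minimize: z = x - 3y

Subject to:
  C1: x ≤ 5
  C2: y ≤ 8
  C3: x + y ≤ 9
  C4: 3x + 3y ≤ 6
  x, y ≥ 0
Optimal: x = 0, y = 2
Binding: C4, x ≥ 0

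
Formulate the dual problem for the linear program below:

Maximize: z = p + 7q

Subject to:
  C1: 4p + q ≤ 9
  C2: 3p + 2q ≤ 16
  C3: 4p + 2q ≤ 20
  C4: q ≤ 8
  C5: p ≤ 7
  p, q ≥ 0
Minimize: z = 9y1 + 16y2 + 20y3 + 8y4 + 7y5

Subject to:
  C1: -4y1 - 3y2 - 4y3 - y5 ≤ -1
  C2: -y1 - 2y2 - 2y3 - y4 ≤ -7
  y1, y2, y3, y4, y5 ≥ 0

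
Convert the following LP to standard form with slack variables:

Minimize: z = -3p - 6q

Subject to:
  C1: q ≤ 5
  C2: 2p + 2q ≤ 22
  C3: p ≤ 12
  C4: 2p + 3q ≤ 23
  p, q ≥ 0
min z = -3p - 6q

s.t.
  q + s1 = 5
  2p + 2q + s2 = 22
  p + s3 = 12
  2p + 3q + s4 = 23
  p, q, s1, s2, s3, s4 ≥ 0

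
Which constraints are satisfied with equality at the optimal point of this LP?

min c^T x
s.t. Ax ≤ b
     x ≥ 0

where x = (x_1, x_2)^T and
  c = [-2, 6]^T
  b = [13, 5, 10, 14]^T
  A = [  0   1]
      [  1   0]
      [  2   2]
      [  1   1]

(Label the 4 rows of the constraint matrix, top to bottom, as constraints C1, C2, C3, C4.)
Optimal: x_1 = 5, x_2 = 0
Binding: C2, C3, x_2 ≥ 0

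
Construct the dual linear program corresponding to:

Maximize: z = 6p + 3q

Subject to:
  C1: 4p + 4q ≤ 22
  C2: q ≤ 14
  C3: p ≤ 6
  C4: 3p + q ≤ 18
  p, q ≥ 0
Minimize: z = 22y1 + 14y2 + 6y3 + 18y4

Subject to:
  C1: -4y1 - y3 - 3y4 ≤ -6
  C2: -4y1 - y2 - y4 ≤ -3
  y1, y2, y3, y4 ≥ 0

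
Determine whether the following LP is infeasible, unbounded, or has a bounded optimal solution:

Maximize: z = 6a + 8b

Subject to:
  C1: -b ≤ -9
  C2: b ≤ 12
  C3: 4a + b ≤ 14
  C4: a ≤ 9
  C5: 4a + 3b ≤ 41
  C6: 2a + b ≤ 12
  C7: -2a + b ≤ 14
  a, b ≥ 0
The point (0, 12) satisfies every constraint, so the LP is feasible; the constraints give a ≤ 9 and b ≤ 12, which with a, b ≥ 0 keep the feasible region inside a bounded box. A feasible, bounded LP attains a finite optimum at a vertex.

Evaluating z = 6a + 8b at each vertex:
  (0, 9): z = 72
  (1.25, 9): z = 79.5
  (1, 10): z = 86
  (0, 12): z = 96

The LP has an optimal solution: (0, 12) with z = 96.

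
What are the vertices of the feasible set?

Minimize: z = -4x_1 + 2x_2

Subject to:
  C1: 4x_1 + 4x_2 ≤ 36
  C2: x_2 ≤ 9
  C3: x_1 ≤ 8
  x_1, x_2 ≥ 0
Each vertex is the intersection of two constraint boundaries that also satisfies all remaining constraints:
  x_1 = 0 and x_2 = 0 → (0, 0)
  x_1 = 8 and x_2 = 0 → (8, 0)
  4x_1 + 4x_2 = 36 and x_1 = 8 → (8, 1)
  4x_1 + 4x_2 = 36 and x_2 = 9 → (0, 9)

Vertices: (0, 0), (8, 0), (8, 1), (0, 9)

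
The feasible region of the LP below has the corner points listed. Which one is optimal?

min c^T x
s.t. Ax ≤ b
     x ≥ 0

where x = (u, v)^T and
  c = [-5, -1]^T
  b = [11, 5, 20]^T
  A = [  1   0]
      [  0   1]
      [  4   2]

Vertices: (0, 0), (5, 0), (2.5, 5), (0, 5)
Evaluating z = -5u - v at each vertex:
  (0, 0): z = 0
  (5, 0): z = -25
  (2.5, 5): z = -17.5
  (0, 5): z = -5

The smallest value is z = -25, attained at (5, 0).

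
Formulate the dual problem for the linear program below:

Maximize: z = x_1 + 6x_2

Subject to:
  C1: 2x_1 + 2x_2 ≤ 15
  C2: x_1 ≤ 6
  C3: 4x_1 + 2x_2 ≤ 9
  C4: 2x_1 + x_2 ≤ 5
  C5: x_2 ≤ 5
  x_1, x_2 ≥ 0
Minimize: z = 15y1 + 6y2 + 9y3 + 5y4 + 5y5

Subject to:
  C1: -2y1 - y2 - 4y3 - 2y4 ≤ -1
  C2: -2y1 - 2y3 - y4 - y5 ≤ -6
  y1, y2, y3, y4, y5 ≥ 0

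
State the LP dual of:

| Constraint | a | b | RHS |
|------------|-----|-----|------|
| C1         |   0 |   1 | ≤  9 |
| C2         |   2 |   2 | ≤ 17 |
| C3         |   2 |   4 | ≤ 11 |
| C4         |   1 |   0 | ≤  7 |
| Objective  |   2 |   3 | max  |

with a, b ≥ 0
Minimize: z = 9y1 + 17y2 + 11y3 + 7y4

Subject to:
  C1: -2y2 - 2y3 - y4 ≤ -2
  C2: -y1 - 2y2 - 4y3 ≤ -3
  y1, y2, y3, y4 ≥ 0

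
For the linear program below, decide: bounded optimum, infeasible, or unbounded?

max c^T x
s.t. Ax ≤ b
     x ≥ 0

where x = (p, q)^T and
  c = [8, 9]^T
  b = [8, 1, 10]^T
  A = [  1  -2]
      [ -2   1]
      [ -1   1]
Feasible point: (0, 0) satisfies every constraint, so the LP is feasible.
Direction d = (1, 1): for each constraint row a, a·d ≤ 0 —
  (1)(1) + (-2)(1) = -1 ≤ 0
  (-2)(1) + (1)(1) = -1 ≤ 0
  (-1)(1) + (1)(1) = 0 ≤ 0
and d ≥ 0, so (0, 0) + t·d stays feasible for every t ≥ 0. Along this ray z = 8p + 9q changes by 17 per unit t, so z → +∞.

Unbounded — the objective can increase without bound over the feasible region.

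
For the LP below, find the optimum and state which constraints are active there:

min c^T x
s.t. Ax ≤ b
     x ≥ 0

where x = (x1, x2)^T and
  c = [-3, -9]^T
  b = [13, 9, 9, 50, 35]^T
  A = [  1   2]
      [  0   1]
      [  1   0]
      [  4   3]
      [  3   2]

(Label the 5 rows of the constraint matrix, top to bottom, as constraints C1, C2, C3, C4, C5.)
Optimal: x1 = 0, x2 = 6.5
Slack at optimum:
  C1: slack = 0 (binding)
  C2: slack = 2.5
  C3: slack = 9
  C4: slack = 30.5
  C5: slack = 22
  x1 ≥ 0: x1 = 0 (binding)
  x2 ≥ 0: x2 = 6.5
Binding constraints: C1, x1 ≥ 0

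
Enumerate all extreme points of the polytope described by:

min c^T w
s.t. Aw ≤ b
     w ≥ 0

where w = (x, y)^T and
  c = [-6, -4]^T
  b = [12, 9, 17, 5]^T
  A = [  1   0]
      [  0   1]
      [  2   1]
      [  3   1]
Each vertex is the intersection of two constraint boundaries that also satisfies all remaining constraints:
  x = 0 and y = 0 → (0, 0)
  3x + y = 5 and y = 0 → (1.667, 0)
  3x + y = 5 and x = 0 → (0, 5)

Vertices: (0, 0), (1.667, 0), (0, 5)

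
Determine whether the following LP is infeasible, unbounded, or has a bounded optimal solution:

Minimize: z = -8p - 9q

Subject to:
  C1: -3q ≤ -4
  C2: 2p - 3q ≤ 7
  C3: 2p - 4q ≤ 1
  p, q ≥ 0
Feasible point: (0, 2) satisfies every constraint, so the LP is feasible.
Direction d = (0, 1): for each constraint row a, a·d ≤ 0 —
  (0)(0) + (-3)(1) = -3 ≤ 0
  (2)(0) + (-3)(1) = -3 ≤ 0
  (2)(0) + (-4)(1) = -4 ≤ 0
and d ≥ 0, so (0, 2) + t·d stays feasible for every t ≥ 0. Along this ray z = -8p - 9q changes by -9 per unit t, so z → −∞.

Unbounded — the objective can decrease without bound over the feasible region.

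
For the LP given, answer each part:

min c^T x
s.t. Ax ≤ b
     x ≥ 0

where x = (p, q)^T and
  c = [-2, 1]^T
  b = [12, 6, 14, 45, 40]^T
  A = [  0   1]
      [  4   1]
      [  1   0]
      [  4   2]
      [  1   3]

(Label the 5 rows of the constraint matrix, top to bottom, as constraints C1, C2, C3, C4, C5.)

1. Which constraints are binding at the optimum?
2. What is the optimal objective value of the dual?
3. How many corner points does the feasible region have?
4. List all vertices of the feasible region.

1. C2, q ≥ 0
2. -3 (by strong duality, equal to the primal optimum)
3. 3
4. (0, 0), (1.5, 0), (0, 6)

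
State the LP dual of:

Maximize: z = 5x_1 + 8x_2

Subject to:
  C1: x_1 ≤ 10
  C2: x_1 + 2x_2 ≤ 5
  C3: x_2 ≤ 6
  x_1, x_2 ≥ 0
Minimize: z = 10y1 + 5y2 + 6y3

Subject to:
  C1: -y1 - y2 ≤ -5
  C2: -2y2 - y3 ≤ -8
  y1, y2, y3 ≥ 0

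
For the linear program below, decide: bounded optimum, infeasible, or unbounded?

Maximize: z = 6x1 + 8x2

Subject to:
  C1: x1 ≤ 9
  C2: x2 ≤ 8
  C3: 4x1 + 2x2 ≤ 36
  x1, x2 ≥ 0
The point (5, 8) satisfies every constraint, so the LP is feasible; the constraints give x1 ≤ 9 and x2 ≤ 8, which with x1, x2 ≥ 0 keep the feasible region inside a bounded box. A feasible, bounded LP attains a finite optimum at a vertex.

Evaluating z = 6x1 + 8x2 at each vertex:
  (0, 0): z = 0
  (9, 0): z = 54
  (5, 8): z = 94
  (0, 8): z = 64

The LP has an optimal solution: (5, 8) with z = 94.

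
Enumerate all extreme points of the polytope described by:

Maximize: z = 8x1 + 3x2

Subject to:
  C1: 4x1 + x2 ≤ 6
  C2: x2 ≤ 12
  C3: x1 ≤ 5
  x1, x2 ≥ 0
Each vertex is the intersection of two constraint boundaries that also satisfies all remaining constraints:
  x1 = 0 and x2 = 0 → (0, 0)
  4x1 + x2 = 6 and x2 = 0 → (1.5, 0)
  4x1 + x2 = 6 and x1 = 0 → (0, 6)

Vertices: (0, 0), (1.5, 0), (0, 6)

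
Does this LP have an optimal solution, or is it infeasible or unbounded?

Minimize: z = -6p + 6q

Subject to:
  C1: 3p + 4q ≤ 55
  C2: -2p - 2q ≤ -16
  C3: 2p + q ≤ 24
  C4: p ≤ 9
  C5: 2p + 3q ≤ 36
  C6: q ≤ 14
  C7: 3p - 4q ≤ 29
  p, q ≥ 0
The point (9, 0) satisfies every constraint, so the LP is feasible; the constraints give p ≤ 9 and q ≤ 14, which with p, q ≥ 0 keep the feasible region inside a bounded box. A feasible, bounded LP attains a finite optimum at a vertex.

The LP has an optimal solution: (9, 0) with z = -54.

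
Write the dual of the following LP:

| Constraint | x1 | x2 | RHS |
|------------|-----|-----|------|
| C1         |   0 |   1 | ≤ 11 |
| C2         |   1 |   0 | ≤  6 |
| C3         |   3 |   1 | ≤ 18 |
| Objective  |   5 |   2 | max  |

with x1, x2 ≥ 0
Minimize: z = 11y1 + 6y2 + 18y3

Subject to:
  C1: -y2 - 3y3 ≤ -5
  C2: -y1 - y3 ≤ -2
  y1, y2, y3 ≥ 0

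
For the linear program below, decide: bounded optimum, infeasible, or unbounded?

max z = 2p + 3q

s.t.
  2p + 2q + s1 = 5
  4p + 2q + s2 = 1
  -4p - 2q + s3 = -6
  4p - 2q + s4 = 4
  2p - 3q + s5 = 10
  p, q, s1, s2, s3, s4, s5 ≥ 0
The row 4p + 2q + s2 = 1 with s2 ≥ 0 requires 4p + 2q ≤ 1, while the row -4p - 2q + s3 = -6 with s3 ≥ 0 is equivalent to 4p + 2q ≥ 6. Together they would need 6 ≤ 4p + 2q ≤ 1, which is impossible since 6 > 1. No point satisfies all constraints.

Infeasible — the constraint set is empty.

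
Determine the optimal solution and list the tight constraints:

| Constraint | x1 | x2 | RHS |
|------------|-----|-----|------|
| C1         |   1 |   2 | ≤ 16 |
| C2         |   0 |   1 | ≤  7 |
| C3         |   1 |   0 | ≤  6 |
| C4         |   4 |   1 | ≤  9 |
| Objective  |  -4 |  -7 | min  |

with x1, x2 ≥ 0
Optimal: x1 = 0.5, x2 = 7
Binding: C2, C4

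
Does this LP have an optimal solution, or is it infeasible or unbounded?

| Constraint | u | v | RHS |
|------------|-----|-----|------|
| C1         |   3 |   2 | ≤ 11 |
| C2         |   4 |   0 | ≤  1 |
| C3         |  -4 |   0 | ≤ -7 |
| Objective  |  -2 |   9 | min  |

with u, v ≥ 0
C2 requires 4u ≤ 1, while C3 (-4u ≤ -7) is equivalent to 4u ≥ 7. Together they would need 7 ≤ 4u ≤ 1, which is impossible since 7 > 1. No point satisfies all constraints.

The feasible region is empty; the LP is infeasible.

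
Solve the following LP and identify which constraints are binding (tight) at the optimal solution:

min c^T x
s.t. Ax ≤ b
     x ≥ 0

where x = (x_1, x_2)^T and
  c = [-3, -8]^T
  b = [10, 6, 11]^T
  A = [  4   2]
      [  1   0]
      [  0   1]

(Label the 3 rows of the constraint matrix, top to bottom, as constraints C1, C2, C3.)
Optimal: x_1 = 0, x_2 = 5
Slack at optimum:
  C1: slack = 0 (binding)
  C2: slack = 6
  C3: slack = 6
  x_1 ≥ 0: x_1 = 0 (binding)
  x_2 ≥ 0: x_2 = 5
Binding constraints: C1, x_1 ≥ 0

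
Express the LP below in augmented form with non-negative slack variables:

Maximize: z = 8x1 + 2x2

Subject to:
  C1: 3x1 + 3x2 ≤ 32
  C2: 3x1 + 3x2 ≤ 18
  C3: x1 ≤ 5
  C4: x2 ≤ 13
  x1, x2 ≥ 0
max z = 8x1 + 2x2

s.t.
  3x1 + 3x2 + s1 = 32
  3x1 + 3x2 + s2 = 18
  x1 + s3 = 5
  x2 + s4 = 13
  x1, x2, s1, s2, s3, s4 ≥ 0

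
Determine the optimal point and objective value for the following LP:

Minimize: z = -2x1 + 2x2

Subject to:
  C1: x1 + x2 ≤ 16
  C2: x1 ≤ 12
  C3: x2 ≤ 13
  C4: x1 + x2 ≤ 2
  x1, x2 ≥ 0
Each vertex is the intersection of two constraint boundaries that also satisfies all remaining constraints:
  x1 = 0 and x2 = 0 → (0, 0)
  x1 + x2 = 2 and x2 = 0 → (2, 0)
  x1 + x2 = 2 and x1 = 0 → (0, 2)

Evaluating z = -2x1 + 2x2 at each vertex:
  (0, 0): z = 0
  (2, 0): z = -4
  (0, 2): z = 4

The minimum is at (2, 0) with z = -4.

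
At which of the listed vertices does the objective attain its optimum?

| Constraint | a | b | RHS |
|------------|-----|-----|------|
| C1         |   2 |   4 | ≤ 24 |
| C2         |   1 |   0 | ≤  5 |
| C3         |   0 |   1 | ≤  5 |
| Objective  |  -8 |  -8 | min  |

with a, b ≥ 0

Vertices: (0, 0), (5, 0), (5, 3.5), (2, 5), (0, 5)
Evaluating z = -8a - 8b at each vertex:
  (0, 0): z = 0
  (5, 0): z = -40
  (5, 3.5): z = -68
  (2, 5): z = -56
  (0, 5): z = -40

The smallest value is z = -68, attained at (5, 3.5).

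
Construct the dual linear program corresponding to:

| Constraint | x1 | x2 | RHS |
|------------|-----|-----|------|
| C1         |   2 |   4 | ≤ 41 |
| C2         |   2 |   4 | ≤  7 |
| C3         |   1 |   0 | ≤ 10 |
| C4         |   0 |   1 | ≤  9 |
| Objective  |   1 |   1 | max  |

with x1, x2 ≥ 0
Minimize: z = 41y1 + 7y2 + 10y3 + 9y4

Subject to:
  C1: -2y1 - 2y2 - y3 ≤ -1
  C2: -4y1 - 4y2 - y4 ≤ -1
  y1, y2, y3, y4 ≥ 0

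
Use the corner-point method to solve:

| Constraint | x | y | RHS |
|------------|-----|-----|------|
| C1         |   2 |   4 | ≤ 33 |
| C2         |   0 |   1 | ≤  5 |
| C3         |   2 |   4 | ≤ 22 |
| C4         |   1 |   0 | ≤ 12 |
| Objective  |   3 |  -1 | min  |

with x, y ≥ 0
Each vertex is the intersection of two constraint boundaries that also satisfies all remaining constraints:
  x = 0 and y = 0 → (0, 0)
  2x + 4y = 22 and y = 0 → (11, 0)
  y = 5 and 2x + 4y = 22 → (1, 5)
  y = 5 and x = 0 → (0, 5)

Evaluating z = 3x - y at each vertex:
  (0, 0): z = 0
  (11, 0): z = 33
  (1, 5): z = -2
  (0, 5): z = -5

The minimum is at (0, 5) with z = -5.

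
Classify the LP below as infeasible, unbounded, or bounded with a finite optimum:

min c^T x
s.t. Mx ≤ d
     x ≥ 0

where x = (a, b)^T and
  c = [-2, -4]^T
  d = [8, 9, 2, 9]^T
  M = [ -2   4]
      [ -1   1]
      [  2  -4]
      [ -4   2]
Feasible point: (0, 0) satisfies every constraint, so the LP is feasible.
Direction d = (2, 1): for each constraint row a, a·d ≤ 0 —
  (-2)(2) + (4)(1) = 0 ≤ 0
  (-1)(2) + (1)(1) = -1 ≤ 0
  (2)(2) + (-4)(1) = 0 ≤ 0
  (-4)(2) + (2)(1) = -6 ≤ 0
and d ≥ 0, so (0, 0) + t·d stays feasible for every t ≥ 0. Along this ray z = -2a - 4b changes by -8 per unit t, so z → −∞.

Unbounded: there is a feasible ray along which z → −∞.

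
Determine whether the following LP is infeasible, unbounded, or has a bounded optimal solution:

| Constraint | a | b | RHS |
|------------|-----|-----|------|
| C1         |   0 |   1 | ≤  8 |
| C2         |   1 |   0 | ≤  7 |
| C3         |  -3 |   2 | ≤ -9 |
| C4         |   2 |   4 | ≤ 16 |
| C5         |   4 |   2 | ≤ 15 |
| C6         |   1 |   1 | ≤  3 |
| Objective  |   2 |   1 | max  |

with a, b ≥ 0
The point (3, 0) satisfies every constraint, so the LP is feasible; the constraints give a ≤ 7 and b ≤ 8, which with a, b ≥ 0 keep the feasible region inside a bounded box. A feasible, bounded LP attains a finite optimum at a vertex.

Evaluating z = 2a + b at each vertex:
  (3, 0): z = 6

Feasible with finite optimum z* = 6 at (3, 0).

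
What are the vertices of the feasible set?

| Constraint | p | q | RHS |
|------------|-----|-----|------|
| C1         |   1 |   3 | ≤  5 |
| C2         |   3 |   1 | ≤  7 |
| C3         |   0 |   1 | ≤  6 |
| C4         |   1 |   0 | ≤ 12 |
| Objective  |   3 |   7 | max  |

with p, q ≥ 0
Each vertex is the intersection of two constraint boundaries that also satisfies all remaining constraints:
  p = 0 and q = 0 → (0, 0)
  3p + q = 7 and q = 0 → (2.333, 0)
  p + 3q = 5 and 3p + q = 7 → (2, 1)
  p + 3q = 5 and p = 0 → (0, 1.667)

Vertices: (0, 0), (2.333, 0), (2, 1), (0, 1.667)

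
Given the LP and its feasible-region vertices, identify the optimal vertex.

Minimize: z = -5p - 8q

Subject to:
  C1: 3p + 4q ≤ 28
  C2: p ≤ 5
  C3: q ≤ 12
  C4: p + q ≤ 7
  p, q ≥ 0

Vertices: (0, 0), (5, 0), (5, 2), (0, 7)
Evaluating z = -5p - 8q at each vertex:
  (0, 0): z = 0
  (5, 0): z = -25
  (5, 2): z = -41
  (0, 7): z = -56

The smallest value is z = -56, attained at (0, 7).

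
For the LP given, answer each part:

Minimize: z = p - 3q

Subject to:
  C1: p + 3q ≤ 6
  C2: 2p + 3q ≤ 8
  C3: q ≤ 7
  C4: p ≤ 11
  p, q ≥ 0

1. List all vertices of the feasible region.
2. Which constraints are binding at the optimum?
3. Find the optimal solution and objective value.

1. (0, 0), (4, 0), (2, 1.333), (0, 2)
2. C1, p ≥ 0
3. p = 0, q = 2, z = -6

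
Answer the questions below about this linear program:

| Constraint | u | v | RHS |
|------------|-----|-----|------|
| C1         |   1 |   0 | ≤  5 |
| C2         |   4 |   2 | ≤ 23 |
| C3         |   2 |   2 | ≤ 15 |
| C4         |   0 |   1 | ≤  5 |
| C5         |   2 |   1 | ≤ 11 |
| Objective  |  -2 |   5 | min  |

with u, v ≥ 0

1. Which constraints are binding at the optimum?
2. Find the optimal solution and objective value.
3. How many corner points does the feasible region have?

1. C1, v ≥ 0
2. u = 5, v = 0, z = -10
3. 6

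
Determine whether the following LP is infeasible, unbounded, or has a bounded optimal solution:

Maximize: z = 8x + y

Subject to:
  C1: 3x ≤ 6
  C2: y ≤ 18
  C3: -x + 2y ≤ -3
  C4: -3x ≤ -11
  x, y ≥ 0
C1 requires 3x ≤ 6, while C4 (-3x ≤ -11) is equivalent to 3x ≥ 11. Together they would need 11 ≤ 3x ≤ 6, which is impossible since 11 > 6. No point satisfies all constraints.

The feasible region is empty; the LP is infeasible.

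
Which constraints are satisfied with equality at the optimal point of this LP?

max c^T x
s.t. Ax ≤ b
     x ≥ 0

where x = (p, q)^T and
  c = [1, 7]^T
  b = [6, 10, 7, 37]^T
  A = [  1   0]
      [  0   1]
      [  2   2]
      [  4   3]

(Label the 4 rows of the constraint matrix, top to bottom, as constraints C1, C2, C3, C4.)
Optimal: p = 0, q = 3.5
Slack at optimum:
  C1: slack = 6
  C2: slack = 6.5
  C3: slack = 0 (binding)
  C4: slack = 26.5
  p ≥ 0: p = 0 (binding)
  q ≥ 0: q = 3.5
Binding constraints: C3, p ≥ 0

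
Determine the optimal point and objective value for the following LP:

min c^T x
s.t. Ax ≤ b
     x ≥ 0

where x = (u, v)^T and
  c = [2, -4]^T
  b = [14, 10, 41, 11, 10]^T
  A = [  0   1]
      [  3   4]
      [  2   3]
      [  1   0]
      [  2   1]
Each vertex is the intersection of two constraint boundaries that also satisfies all remaining constraints:
  u = 0 and v = 0 → (0, 0)
  3u + 4v = 10 and v = 0 → (3.333, 0)
  3u + 4v = 10 and u = 0 → (0, 2.5)

Evaluating z = 2u - 4v at each vertex:
  (0, 0): z = 0
  (3.333, 0): z = 6.667
  (0, 2.5): z = -10

The minimum is at (0, 2.5) with z = -10.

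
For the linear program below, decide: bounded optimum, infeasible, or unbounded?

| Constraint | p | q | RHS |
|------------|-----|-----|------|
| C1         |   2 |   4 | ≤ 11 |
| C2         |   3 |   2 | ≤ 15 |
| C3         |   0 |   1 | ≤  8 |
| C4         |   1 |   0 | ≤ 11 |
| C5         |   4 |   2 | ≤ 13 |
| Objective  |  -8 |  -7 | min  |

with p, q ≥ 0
The point (2.5, 1.5) satisfies every constraint, so the LP is feasible; the constraints give p ≤ 11 and q ≤ 8, which with p, q ≥ 0 keep the feasible region inside a bounded box. A feasible, bounded LP attains a finite optimum at a vertex.

Evaluating z = -8p - 7q at each vertex:
  (0, 0): z = 0
  (3.25, 0): z = -26
  (2.5, 1.5): z = -30.5
  (0, 2.75): z = -19.25

The LP has an optimal solution: (2.5, 1.5) with z = -30.5.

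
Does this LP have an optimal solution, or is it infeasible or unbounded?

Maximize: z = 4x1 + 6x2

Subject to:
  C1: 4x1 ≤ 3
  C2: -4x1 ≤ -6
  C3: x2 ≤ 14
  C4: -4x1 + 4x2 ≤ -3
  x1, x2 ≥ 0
C1 requires 4x1 ≤ 3, while C2 (-4x1 ≤ -6) is equivalent to 4x1 ≥ 6. Together they would need 6 ≤ 4x1 ≤ 3, which is impossible since 6 > 3. No point satisfies all constraints.

Infeasible — the constraint set is empty.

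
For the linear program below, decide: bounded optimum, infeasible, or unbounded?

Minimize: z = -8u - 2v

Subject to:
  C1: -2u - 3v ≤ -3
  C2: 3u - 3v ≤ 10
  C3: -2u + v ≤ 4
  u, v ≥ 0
Feasible point: (0, 1) satisfies every constraint, so the LP is feasible.
Direction d = (1, 1): for each constraint row a, a·d ≤ 0 —
  (-2)(1) + (-3)(1) = -5 ≤ 0
  (3)(1) + (-3)(1) = 0 ≤ 0
  (-2)(1) + (1)(1) = -1 ≤ 0
and d ≥ 0, so (0, 1) + t·d stays feasible for every t ≥ 0. Along this ray z = -8u - 2v changes by -10 per unit t, so z → −∞.

Unbounded — the objective can decrease without bound over the feasible region.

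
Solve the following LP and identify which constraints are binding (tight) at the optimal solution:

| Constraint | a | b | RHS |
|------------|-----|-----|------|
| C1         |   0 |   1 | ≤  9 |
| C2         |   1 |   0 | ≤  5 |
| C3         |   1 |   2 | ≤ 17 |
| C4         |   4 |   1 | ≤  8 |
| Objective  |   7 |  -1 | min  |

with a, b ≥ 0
Optimal: a = 0, b = 8
Slack at optimum:
  C1: slack = 1
  C2: slack = 5
  C3: slack = 1
  C4: slack = 0 (binding)
  a ≥ 0: a = 0 (binding)
  b ≥ 0: b = 8
Binding constraints: C4, a ≥ 0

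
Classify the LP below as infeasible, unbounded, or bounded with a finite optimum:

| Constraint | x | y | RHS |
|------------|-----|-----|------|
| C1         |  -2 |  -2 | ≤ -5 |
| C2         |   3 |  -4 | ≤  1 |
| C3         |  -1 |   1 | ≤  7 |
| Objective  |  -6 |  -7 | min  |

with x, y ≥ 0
Feasible point: (0, 3) satisfies every constraint, so the LP is feasible.
Direction d = (1, 1): for each constraint row a, a·d ≤ 0 —
  (-2)(1) + (-2)(1) = -4 ≤ 0
  (3)(1) + (-4)(1) = -1 ≤ 0
  (-1)(1) + (1)(1) = 0 ≤ 0
and d ≥ 0, so (0, 3) + t·d stays feasible for every t ≥ 0. Along this ray z = -6x - 7y changes by -13 per unit t, so z → −∞.

The LP is unbounded; z can be made arbitrarily small.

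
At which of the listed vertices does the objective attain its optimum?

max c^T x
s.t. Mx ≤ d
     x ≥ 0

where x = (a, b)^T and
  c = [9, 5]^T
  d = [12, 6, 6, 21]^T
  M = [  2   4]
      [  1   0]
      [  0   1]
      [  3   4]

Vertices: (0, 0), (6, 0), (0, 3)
Evaluating z = 9a + 5b at each vertex:
  (0, 0): z = 0
  (6, 0): z = 54
  (0, 3): z = 15

The largest value is z = 54, attained at (6, 0).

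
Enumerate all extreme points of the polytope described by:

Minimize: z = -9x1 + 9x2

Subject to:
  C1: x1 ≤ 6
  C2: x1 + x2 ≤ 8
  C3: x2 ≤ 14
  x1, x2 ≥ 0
Each vertex is the intersection of two constraint boundaries that also satisfies all remaining constraints:
  x1 = 0 and x2 = 0 → (0, 0)
  x1 = 6 and x2 = 0 → (6, 0)
  x1 = 6 and x1 + x2 = 8 → (6, 2)
  x1 + x2 = 8 and x1 = 0 → (0, 8)

Vertices: (0, 0), (6, 0), (6, 2), (0, 8)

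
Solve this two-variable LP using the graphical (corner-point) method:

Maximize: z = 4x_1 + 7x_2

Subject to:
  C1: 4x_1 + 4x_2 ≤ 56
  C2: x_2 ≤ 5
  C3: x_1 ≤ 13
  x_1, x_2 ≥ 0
Each vertex is the intersection of two constraint boundaries that also satisfies all remaining constraints:
  x_1 = 0 and x_2 = 0 → (0, 0)
  x_1 = 13 and x_2 = 0 → (13, 0)
  4x_1 + 4x_2 = 56 and x_1 = 13 → (13, 1)
  4x_1 + 4x_2 = 56 and x_2 = 5 → (9, 5)
  x_2 = 5 and x_1 = 0 → (0, 5)

Evaluating z = 4x_1 + 7x_2 at each vertex:
  (0, 0): z = 0
  (13, 0): z = 52
  (13, 1): z = 59
  (9, 5): z = 71
  (0, 5): z = 35

The maximum is at (9, 5) with z = 71.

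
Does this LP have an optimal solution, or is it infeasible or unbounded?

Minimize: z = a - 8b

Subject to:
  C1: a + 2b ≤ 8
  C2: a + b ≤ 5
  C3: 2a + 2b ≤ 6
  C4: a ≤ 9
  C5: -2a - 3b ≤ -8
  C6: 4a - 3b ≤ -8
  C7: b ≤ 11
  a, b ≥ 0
The point (0, 3) satisfies every constraint, so the LP is feasible; the constraints give a ≤ 9 and b ≤ 11, which with a, b ≥ 0 keep the feasible region inside a bounded box. A feasible, bounded LP attains a finite optimum at a vertex.

Evaluating z = a - 8b at each vertex:
  (0, 2.667): z = -21.33
  (0.1429, 2.857): z = -22.71
  (0, 3): z = -24

The LP has an optimal solution: (0, 3) with z = -24.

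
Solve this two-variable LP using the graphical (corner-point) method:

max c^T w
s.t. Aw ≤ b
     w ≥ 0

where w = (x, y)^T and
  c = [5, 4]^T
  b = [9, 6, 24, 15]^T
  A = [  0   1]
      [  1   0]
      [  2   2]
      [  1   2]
Each vertex is the intersection of two constraint boundaries that also satisfies all remaining constraints:
  x = 0 and y = 0 → (0, 0)
  x = 6 and y = 0 → (6, 0)
  x = 6 and x + 2y = 15 → (6, 4.5)
  x + 2y = 15 and x = 0 → (0, 7.5)

Evaluating z = 5x + 4y at each vertex:
  (0, 0): z = 0
  (6, 0): z = 30
  (6, 4.5): z = 48
  (0, 7.5): z = 30

The maximum is at (6, 4.5) with z = 48.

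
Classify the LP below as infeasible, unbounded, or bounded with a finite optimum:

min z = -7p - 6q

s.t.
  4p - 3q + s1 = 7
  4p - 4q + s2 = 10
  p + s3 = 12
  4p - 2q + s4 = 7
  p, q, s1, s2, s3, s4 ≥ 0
Feasible point: (0, 0) satisfies every constraint, so the LP is feasible.
Direction d = (0, 1): for each constraint row a, a·d ≤ 0 —
  (4)(0) + (-3)(1) = -3 ≤ 0
  (4)(0) + (-4)(1) = -4 ≤ 0
  (1)(0) + (0)(1) = 0 ≤ 0
  (4)(0) + (-2)(1) = -2 ≤ 0
and d ≥ 0, so (0, 0) + t·d stays feasible for every t ≥ 0. Along this ray z = -7p - 6q changes by -6 per unit t, so z → −∞.

Unbounded — the objective can decrease without bound over the feasible region.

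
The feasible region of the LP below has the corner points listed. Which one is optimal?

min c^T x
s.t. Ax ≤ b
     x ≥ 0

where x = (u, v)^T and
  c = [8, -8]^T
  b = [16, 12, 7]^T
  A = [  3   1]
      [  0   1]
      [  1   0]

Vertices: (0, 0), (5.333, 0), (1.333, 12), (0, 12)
Evaluating z = 8u - 8v at each vertex:
  (0, 0): z = 0
  (5.333, 0): z = 42.67
  (1.333, 12): z = -85.33
  (0, 12): z = -96

The smallest value is z = -96, attained at (0, 12).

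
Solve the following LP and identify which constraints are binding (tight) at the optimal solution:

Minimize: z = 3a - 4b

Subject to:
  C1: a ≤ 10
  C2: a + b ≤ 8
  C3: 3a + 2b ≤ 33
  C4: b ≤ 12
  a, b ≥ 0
Optimal: a = 0, b = 8
Slack at optimum:
  C1: slack = 10
  C2: slack = 0 (binding)
  C3: slack = 17
  C4: slack = 4
  a ≥ 0: a = 0 (binding)
  b ≥ 0: b = 8
Binding constraints: C2, a ≥ 0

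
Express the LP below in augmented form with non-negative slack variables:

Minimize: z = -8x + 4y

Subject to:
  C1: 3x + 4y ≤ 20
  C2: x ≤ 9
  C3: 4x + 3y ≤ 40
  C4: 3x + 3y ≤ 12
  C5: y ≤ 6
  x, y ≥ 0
min z = -8x + 4y

s.t.
  3x + 4y + s1 = 20
  x + s2 = 9
  4x + 3y + s3 = 40
  3x + 3y + s4 = 12
  y + s5 = 6
  x, y, s1, s2, s3, s4, s5 ≥ 0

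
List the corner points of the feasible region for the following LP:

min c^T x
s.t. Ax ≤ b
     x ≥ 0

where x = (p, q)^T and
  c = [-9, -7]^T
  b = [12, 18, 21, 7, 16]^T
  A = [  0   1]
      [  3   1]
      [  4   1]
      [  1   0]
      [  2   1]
Each vertex is the intersection of two constraint boundaries that also satisfies all remaining constraints:
  p = 0 and q = 0 → (0, 0)
  4p + q = 21 and q = 0 → (5.25, 0)
  3p + q = 18 and 4p + q = 21 → (3, 9)
  q = 12 and 3p + q = 18 → (2, 12)
  q = 12 and p = 0 → (0, 12)

Vertices: (0, 0), (5.25, 0), (3, 9), (2, 12), (0, 12)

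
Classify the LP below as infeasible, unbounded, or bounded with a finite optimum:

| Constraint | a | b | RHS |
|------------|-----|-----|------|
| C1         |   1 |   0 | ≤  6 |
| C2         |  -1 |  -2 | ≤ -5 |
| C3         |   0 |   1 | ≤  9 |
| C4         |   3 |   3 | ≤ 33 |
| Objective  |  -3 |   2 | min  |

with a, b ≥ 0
The point (6, 0) satisfies every constraint, so the LP is feasible; the constraints give a ≤ 6 and b ≤ 9, which with a, b ≥ 0 keep the feasible region inside a bounded box. A feasible, bounded LP attains a finite optimum at a vertex.

The LP has an optimal solution: (6, 0) with z = -18.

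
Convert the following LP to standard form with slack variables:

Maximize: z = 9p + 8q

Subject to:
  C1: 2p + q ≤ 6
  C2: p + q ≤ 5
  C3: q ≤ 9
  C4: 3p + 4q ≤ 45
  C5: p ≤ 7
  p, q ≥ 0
max z = 9p + 8q

s.t.
  2p + q + s1 = 6
  p + q + s2 = 5
  q + s3 = 9
  3p + 4q + s4 = 45
  p + s5 = 7
  p, q, s1, s2, s3, s4, s5 ≥ 0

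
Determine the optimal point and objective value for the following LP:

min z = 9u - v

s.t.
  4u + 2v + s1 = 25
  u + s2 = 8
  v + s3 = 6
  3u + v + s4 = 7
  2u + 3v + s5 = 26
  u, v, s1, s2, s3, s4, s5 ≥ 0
Each vertex is the intersection of two constraint boundaries that also satisfies all remaining constraints:
  u = 0 and v = 0 → (0, 0)
  3u + v = 7 and v = 0 → (2.333, 0)
  v = 6 and 3u + v = 7 → (0.3333, 6)
  v = 6 and u = 0 → (0, 6)

Evaluating z = 9u - v at each vertex:
  (0, 0): z = 0
  (2.333, 0): z = 21
  (0.3333, 6): z = -3
  (0, 6): z = -6

The minimum is at (0, 6) with z = -6.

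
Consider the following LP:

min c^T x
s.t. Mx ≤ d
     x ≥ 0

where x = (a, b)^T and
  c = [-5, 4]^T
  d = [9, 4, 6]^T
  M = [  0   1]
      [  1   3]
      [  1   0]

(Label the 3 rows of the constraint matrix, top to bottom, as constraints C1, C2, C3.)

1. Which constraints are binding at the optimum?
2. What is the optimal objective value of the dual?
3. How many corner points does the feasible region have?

1. C2, b ≥ 0
2. -20 (by strong duality, equal to the primal optimum)
3. 3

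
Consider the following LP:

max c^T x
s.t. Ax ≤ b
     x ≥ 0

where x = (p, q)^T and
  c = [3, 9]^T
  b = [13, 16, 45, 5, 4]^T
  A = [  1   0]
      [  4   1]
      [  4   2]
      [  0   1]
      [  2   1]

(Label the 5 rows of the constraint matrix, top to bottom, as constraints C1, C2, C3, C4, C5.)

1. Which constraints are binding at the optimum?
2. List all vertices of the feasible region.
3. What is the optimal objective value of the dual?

1. C5, p ≥ 0
2. (0, 0), (2, 0), (0, 4)
3. 36 (by strong duality, equal to the primal optimum)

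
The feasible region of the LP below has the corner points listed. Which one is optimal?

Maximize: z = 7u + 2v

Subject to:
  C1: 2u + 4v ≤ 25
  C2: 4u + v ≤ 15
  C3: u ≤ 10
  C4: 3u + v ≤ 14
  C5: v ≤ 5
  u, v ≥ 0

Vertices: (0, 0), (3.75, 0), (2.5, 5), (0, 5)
Evaluating z = 7u + 2v at each vertex:
  (0, 0): z = 0
  (3.75, 0): z = 26.25
  (2.5, 5): z = 27.5
  (0, 5): z = 10

The largest value is z = 27.5, attained at (2.5, 5).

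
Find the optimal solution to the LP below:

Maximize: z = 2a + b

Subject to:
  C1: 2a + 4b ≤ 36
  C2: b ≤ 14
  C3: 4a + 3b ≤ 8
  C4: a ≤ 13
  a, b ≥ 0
a = 2, b = 0, z = 4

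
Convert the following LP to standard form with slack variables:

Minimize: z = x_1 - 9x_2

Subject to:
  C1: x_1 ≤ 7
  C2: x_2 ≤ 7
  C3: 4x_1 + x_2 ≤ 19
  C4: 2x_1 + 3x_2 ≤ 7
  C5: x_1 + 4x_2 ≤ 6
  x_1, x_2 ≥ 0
min z = x_1 - 9x_2

s.t.
  x_1 + s1 = 7
  x_2 + s2 = 7
  4x_1 + x_2 + s3 = 19
  2x_1 + 3x_2 + s4 = 7
  x_1 + 4x_2 + s5 = 6
  x_1, x_2, s1, s2, s3, s4, s5 ≥ 0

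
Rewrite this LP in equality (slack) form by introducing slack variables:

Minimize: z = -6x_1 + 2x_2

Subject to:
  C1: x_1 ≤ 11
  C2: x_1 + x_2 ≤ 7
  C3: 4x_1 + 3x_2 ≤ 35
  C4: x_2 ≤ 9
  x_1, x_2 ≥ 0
min z = -6x_1 + 2x_2

s.t.
  x_1 + s1 = 11
  x_1 + x_2 + s2 = 7
  4x_1 + 3x_2 + s3 = 35
  x_2 + s4 = 9
  x_1, x_2, s1, s2, s3, s4 ≥ 0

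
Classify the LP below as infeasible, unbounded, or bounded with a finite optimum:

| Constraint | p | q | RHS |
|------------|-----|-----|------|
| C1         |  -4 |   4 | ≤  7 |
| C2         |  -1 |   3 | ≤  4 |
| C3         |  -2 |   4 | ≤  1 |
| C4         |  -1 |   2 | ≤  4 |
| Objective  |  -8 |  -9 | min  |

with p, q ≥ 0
Feasible point: (0, 0) satisfies every constraint, so the LP is feasible.
Direction d = (1, 0): for each constraint row a, a·d ≤ 0 —
  (-4)(1) + (4)(0) = -4 ≤ 0
  (-1)(1) + (3)(0) = -1 ≤ 0
  (-2)(1) + (4)(0) = -2 ≤ 0
  (-1)(1) + (2)(0) = -1 ≤ 0
and d ≥ 0, so (0, 0) + t·d stays feasible for every t ≥ 0. Along this ray z = -8p - 9q changes by -8 per unit t, so z → −∞.

Unbounded — the objective can decrease without bound over the feasible region.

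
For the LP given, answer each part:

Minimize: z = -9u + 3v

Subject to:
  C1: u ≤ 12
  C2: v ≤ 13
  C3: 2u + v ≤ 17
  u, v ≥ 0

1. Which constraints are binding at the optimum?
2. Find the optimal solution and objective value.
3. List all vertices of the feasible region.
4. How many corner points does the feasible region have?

1. C3, v ≥ 0
2. u = 8.5, v = 0, z = -76.5
3. (0, 0), (8.5, 0), (2, 13), (0, 13)
4. 4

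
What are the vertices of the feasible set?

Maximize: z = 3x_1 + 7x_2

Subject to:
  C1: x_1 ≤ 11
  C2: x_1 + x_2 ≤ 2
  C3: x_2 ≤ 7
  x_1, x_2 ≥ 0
Each vertex is the intersection of two constraint boundaries that also satisfies all remaining constraints:
  x_1 = 0 and x_2 = 0 → (0, 0)
  x_1 + x_2 = 2 and x_2 = 0 → (2, 0)
  x_1 + x_2 = 2 and x_1 = 0 → (0, 2)

Vertices: (0, 0), (2, 0), (0, 2)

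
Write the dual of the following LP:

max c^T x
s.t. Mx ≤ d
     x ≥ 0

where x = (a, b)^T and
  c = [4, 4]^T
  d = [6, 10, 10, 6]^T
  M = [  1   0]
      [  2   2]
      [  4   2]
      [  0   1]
Minimize: z = 6y1 + 10y2 + 10y3 + 6y4

Subject to:
  C1: -y1 - 2y2 - 4y3 ≤ -4
  C2: -2y2 - 2y3 - y4 ≤ -4
  y1, y2, y3, y4 ≥ 0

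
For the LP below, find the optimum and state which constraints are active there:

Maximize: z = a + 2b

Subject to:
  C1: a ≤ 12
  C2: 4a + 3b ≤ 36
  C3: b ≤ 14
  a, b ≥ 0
Optimal: a = 0, b = 12
Binding: C2, a ≥ 0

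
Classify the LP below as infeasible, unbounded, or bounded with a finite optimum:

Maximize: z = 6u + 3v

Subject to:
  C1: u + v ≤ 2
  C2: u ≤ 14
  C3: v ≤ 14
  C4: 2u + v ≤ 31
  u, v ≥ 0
The point (2, 0) satisfies every constraint, so the LP is feasible; the constraints give u ≤ 14 and v ≤ 14, which with u, v ≥ 0 keep the feasible region inside a bounded box. A feasible, bounded LP attains a finite optimum at a vertex.

Evaluating z = 6u + 3v at each vertex:
  (0, 0): z = 0
  (2, 0): z = 12
  (0, 2): z = 6

Bounded optimum: z* = 12 at (2, 0).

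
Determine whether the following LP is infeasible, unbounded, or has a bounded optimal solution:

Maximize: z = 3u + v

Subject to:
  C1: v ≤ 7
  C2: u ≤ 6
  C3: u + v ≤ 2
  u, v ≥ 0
The point (2, 0) satisfies every constraint, so the LP is feasible; the constraints give u ≤ 6 and v ≤ 7, which with u, v ≥ 0 keep the feasible region inside a bounded box. A feasible, bounded LP attains a finite optimum at a vertex.

Evaluating z = 3u + v at each vertex:
  (0, 0): z = 0
  (2, 0): z = 6
  (0, 2): z = 2

Feasible with finite optimum z* = 6 at (2, 0).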